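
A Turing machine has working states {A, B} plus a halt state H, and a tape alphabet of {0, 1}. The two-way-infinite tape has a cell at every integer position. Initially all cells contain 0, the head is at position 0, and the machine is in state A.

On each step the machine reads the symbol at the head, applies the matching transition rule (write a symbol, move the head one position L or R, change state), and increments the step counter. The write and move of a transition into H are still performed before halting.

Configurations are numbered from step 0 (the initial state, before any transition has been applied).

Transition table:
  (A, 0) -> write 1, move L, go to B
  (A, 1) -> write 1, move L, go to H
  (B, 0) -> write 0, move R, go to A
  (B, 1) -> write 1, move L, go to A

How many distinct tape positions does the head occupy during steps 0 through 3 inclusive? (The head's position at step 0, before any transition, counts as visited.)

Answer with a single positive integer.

Answer: 2

Derivation:
Step 1: in state A at pos 0, read 0 -> (A,0)->write 1,move L,goto B. Now: state=B, head=-1, tape[-2..1]=0010 (head:  ^)
Step 2: in state B at pos -1, read 0 -> (B,0)->write 0,move R,goto A. Now: state=A, head=0, tape[-2..1]=0010 (head:   ^)
Step 3: in state A at pos 0, read 1 -> (A,1)->write 1,move L,goto H. Now: state=H, head=-1, tape[-2..1]=0010 (head:  ^)
Head positions at steps 0..3: starting at 0, distinct positions visited = {-1, 0} -> 2 position(s)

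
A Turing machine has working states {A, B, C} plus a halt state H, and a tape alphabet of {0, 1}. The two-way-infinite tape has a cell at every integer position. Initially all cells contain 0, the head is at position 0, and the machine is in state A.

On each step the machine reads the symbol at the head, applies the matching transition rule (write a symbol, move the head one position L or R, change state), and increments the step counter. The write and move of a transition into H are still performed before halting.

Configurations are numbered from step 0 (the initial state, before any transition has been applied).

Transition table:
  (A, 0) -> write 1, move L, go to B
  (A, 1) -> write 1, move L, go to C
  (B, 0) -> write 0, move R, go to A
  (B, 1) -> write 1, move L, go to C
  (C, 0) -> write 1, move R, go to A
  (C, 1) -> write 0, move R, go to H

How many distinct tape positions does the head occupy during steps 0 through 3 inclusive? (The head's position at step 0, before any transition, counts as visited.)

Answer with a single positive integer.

Answer: 2

Derivation:
Step 1: in state A at pos 0, read 0 -> (A,0)->write 1,move L,goto B. Now: state=B, head=-1, tape[-2..1]=0010 (head:  ^)
Step 2: in state B at pos -1, read 0 -> (B,0)->write 0,move R,goto A. Now: state=A, head=0, tape[-2..1]=0010 (head:   ^)
Step 3: in state A at pos 0, read 1 -> (A,1)->write 1,move L,goto C. Now: state=C, head=-1, tape[-2..1]=0010 (head:  ^)
Head positions at steps 0..3: starting at 0, distinct positions visited = {-1, 0} -> 2 position(s)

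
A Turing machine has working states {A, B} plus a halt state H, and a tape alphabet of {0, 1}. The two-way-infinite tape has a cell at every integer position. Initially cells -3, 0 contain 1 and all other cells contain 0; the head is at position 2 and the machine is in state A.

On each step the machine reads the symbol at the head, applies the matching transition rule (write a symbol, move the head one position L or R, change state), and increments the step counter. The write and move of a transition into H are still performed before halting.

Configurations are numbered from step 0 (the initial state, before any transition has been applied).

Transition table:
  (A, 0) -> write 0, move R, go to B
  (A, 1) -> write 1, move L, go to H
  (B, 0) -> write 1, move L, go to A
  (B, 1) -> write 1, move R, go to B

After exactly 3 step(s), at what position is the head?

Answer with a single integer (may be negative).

Answer: 3

Derivation:
Step 1: in state A at pos 2, read 0 -> (A,0)->write 0,move R,goto B. Now: state=B, head=3, tape[-4..4]=010010000 (head:        ^)
Step 2: in state B at pos 3, read 0 -> (B,0)->write 1,move L,goto A. Now: state=A, head=2, tape[-4..4]=010010010 (head:       ^)
Step 3: in state A at pos 2, read 0 -> (A,0)->write 0,move R,goto B. Now: state=B, head=3, tape[-4..4]=010010010 (head:        ^)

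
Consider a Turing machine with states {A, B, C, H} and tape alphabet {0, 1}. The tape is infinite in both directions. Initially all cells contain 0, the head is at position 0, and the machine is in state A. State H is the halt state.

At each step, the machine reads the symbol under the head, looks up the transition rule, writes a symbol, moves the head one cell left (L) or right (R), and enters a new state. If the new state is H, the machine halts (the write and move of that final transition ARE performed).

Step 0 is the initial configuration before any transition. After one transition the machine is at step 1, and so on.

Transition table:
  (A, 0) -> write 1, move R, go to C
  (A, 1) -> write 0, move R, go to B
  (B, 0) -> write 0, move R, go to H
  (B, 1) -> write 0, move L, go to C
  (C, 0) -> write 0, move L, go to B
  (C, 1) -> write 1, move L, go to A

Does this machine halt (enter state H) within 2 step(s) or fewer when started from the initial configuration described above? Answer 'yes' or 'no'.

Answer: no

Derivation:
Step 1: in state A at pos 0, read 0 -> (A,0)->write 1,move R,goto C. Now: state=C, head=1, tape[-1..2]=0100 (head:   ^)
Step 2: in state C at pos 1, read 0 -> (C,0)->write 0,move L,goto B. Now: state=B, head=0, tape[-1..2]=0100 (head:  ^)
After 2 step(s): state = B (not H) -> not halted within 2 -> no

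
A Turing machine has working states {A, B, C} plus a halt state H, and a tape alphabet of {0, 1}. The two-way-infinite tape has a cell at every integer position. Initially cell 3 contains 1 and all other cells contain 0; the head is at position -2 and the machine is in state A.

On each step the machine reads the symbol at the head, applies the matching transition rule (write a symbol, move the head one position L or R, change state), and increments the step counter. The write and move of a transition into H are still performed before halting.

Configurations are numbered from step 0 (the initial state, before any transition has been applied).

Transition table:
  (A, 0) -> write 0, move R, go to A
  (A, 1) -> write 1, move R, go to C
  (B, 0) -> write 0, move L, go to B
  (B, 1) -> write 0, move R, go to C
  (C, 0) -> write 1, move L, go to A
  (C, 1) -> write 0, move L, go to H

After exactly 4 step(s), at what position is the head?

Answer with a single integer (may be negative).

Answer: 2

Derivation:
Step 1: in state A at pos -2, read 0 -> (A,0)->write 0,move R,goto A. Now: state=A, head=-1, tape[-3..4]=00000010 (head:   ^)
Step 2: in state A at pos -1, read 0 -> (A,0)->write 0,move R,goto A. Now: state=A, head=0, tape[-3..4]=00000010 (head:    ^)
Step 3: in state A at pos 0, read 0 -> (A,0)->write 0,move R,goto A. Now: state=A, head=1, tape[-3..4]=00000010 (head:     ^)
Step 4: in state A at pos 1, read 0 -> (A,0)->write 0,move R,goto A. Now: state=A, head=2, tape[-3..4]=00000010 (head:      ^)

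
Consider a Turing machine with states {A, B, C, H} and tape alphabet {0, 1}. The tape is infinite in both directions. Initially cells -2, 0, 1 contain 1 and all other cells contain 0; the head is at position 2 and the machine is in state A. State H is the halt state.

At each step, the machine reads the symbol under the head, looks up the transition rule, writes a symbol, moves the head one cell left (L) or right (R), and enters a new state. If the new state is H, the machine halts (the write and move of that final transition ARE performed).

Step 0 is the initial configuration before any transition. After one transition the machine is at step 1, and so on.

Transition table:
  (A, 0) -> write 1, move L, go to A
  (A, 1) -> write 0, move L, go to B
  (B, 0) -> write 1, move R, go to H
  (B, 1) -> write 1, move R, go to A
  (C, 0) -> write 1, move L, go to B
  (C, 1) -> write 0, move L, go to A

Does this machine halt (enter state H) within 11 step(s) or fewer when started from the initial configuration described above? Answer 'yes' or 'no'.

Step 1: in state A at pos 2, read 0 -> (A,0)->write 1,move L,goto A. Now: state=A, head=1, tape[-3..3]=0101110 (head:     ^)
Step 2: in state A at pos 1, read 1 -> (A,1)->write 0,move L,goto B. Now: state=B, head=0, tape[-3..3]=0101010 (head:    ^)
Step 3: in state B at pos 0, read 1 -> (B,1)->write 1,move R,goto A. Now: state=A, head=1, tape[-3..3]=0101010 (head:     ^)
Step 4: in state A at pos 1, read 0 -> (A,0)->write 1,move L,goto A. Now: state=A, head=0, tape[-3..3]=0101110 (head:    ^)
Step 5: in state A at pos 0, read 1 -> (A,1)->write 0,move L,goto B. Now: state=B, head=-1, tape[-3..3]=0100110 (head:   ^)
Step 6: in state B at pos -1, read 0 -> (B,0)->write 1,move R,goto H. Now: state=H, head=0, tape[-3..3]=0110110 (head:    ^)
State H reached at step 6; 6 <= 11 -> yes

Answer: yes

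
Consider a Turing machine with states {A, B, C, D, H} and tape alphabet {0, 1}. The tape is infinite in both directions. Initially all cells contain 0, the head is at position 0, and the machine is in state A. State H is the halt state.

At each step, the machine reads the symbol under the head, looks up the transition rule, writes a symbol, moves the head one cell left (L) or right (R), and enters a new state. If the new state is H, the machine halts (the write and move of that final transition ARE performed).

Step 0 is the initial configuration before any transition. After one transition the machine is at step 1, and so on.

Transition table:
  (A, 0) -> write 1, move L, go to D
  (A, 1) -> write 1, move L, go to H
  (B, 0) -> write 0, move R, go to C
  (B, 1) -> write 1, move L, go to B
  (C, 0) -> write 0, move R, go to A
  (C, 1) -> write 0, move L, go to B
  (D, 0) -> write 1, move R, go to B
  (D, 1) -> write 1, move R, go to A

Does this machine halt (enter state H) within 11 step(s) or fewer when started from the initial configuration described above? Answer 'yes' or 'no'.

Answer: yes

Derivation:
Step 1: in state A at pos 0, read 0 -> (A,0)->write 1,move L,goto D. Now: state=D, head=-1, tape[-2..1]=0010 (head:  ^)
Step 2: in state D at pos -1, read 0 -> (D,0)->write 1,move R,goto B. Now: state=B, head=0, tape[-2..1]=0110 (head:   ^)
Step 3: in state B at pos 0, read 1 -> (B,1)->write 1,move L,goto B. Now: state=B, head=-1, tape[-2..1]=0110 (head:  ^)
Step 4: in state B at pos -1, read 1 -> (B,1)->write 1,move L,goto B. Now: state=B, head=-2, tape[-3..1]=00110 (head:  ^)
Step 5: in state B at pos -2, read 0 -> (B,0)->write 0,move R,goto C. Now: state=C, head=-1, tape[-3..1]=00110 (head:   ^)
Step 6: in state C at pos -1, read 1 -> (C,1)->write 0,move L,goto B. Now: state=B, head=-2, tape[-3..1]=00010 (head:  ^)
Step 7: in state B at pos -2, read 0 -> (B,0)->write 0,move R,goto C. Now: state=C, head=-1, tape[-3..1]=00010 (head:   ^)
Step 8: in state C at pos -1, read 0 -> (C,0)->write 0,move R,goto A. Now: state=A, head=0, tape[-3..1]=00010 (head:    ^)
Step 9: in state A at pos 0, read 1 -> (A,1)->write 1,move L,goto H. Now: state=H, head=-1, tape[-3..1]=00010 (head:   ^)
State H reached at step 9; 9 <= 11 -> yes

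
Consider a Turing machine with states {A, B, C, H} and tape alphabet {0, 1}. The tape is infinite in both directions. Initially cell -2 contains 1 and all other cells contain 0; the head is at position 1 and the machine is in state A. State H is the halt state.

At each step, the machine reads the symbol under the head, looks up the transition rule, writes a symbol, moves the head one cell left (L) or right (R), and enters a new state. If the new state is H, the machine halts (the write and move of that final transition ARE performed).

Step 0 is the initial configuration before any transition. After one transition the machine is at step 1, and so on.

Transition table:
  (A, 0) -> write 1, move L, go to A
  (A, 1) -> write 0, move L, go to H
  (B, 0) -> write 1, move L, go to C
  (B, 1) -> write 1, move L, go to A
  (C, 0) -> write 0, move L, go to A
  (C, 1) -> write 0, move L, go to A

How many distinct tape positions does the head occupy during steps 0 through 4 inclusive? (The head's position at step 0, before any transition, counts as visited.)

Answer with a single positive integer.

Answer: 5

Derivation:
Step 1: in state A at pos 1, read 0 -> (A,0)->write 1,move L,goto A. Now: state=A, head=0, tape[-3..2]=010010 (head:    ^)
Step 2: in state A at pos 0, read 0 -> (A,0)->write 1,move L,goto A. Now: state=A, head=-1, tape[-3..2]=010110 (head:   ^)
Step 3: in state A at pos -1, read 0 -> (A,0)->write 1,move L,goto A. Now: state=A, head=-2, tape[-3..2]=011110 (head:  ^)
Step 4: in state A at pos -2, read 1 -> (A,1)->write 0,move L,goto H. Now: state=H, head=-3, tape[-4..2]=0001110 (head:  ^)
Head positions at steps 0..4: starting at 1, distinct positions visited = {-3, -2, -1, 0, 1} -> 5 position(s)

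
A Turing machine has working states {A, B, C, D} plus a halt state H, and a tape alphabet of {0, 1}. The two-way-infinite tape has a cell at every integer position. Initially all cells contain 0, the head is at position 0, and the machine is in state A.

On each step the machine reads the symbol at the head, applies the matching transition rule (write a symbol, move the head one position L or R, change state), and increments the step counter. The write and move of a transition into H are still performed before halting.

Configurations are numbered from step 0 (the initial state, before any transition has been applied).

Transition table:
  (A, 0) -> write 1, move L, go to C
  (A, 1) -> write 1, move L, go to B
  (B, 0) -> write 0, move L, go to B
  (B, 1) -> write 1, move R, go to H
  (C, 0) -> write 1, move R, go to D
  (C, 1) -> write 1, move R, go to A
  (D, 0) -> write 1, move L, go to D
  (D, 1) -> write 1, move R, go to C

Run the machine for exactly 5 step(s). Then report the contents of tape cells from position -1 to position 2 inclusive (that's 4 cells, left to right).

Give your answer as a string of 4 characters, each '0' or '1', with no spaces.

Answer: 1111

Derivation:
Step 1: in state A at pos 0, read 0 -> (A,0)->write 1,move L,goto C. Now: state=C, head=-1, tape[-2..1]=0010 (head:  ^)
Step 2: in state C at pos -1, read 0 -> (C,0)->write 1,move R,goto D. Now: state=D, head=0, tape[-2..1]=0110 (head:   ^)
Step 3: in state D at pos 0, read 1 -> (D,1)->write 1,move R,goto C. Now: state=C, head=1, tape[-2..2]=01100 (head:    ^)
Step 4: in state C at pos 1, read 0 -> (C,0)->write 1,move R,goto D. Now: state=D, head=2, tape[-2..3]=011100 (head:     ^)
Step 5: in state D at pos 2, read 0 -> (D,0)->write 1,move L,goto D. Now: state=D, head=1, tape[-2..3]=011110 (head:    ^)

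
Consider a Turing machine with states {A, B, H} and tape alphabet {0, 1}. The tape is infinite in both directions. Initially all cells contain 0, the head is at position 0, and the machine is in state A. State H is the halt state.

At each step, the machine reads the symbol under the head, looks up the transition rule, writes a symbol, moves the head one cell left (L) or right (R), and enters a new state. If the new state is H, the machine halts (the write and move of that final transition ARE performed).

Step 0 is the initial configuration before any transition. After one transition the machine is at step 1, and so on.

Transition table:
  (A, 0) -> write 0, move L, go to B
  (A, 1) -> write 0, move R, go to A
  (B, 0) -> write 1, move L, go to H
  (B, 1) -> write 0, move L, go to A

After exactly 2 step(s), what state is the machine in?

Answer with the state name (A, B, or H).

Step 1: in state A at pos 0, read 0 -> (A,0)->write 0,move L,goto B. Now: state=B, head=-1, tape[-2..1]=0000 (head:  ^)
Step 2: in state B at pos -1, read 0 -> (B,0)->write 1,move L,goto H. Now: state=H, head=-2, tape[-3..1]=00100 (head:  ^)

Answer: H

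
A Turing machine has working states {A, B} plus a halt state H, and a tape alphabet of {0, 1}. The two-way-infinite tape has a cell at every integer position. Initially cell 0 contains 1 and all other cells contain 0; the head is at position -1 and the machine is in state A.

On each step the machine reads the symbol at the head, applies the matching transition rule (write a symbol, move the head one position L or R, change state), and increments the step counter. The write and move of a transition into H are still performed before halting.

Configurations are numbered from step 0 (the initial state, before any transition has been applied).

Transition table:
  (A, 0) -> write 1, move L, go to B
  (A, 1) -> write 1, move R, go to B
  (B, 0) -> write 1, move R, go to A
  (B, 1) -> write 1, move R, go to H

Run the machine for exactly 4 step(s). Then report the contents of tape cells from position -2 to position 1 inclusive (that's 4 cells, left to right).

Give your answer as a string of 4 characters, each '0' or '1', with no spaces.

Step 1: in state A at pos -1, read 0 -> (A,0)->write 1,move L,goto B. Now: state=B, head=-2, tape[-3..1]=00110 (head:  ^)
Step 2: in state B at pos -2, read 0 -> (B,0)->write 1,move R,goto A. Now: state=A, head=-1, tape[-3..1]=01110 (head:   ^)
Step 3: in state A at pos -1, read 1 -> (A,1)->write 1,move R,goto B. Now: state=B, head=0, tape[-3..1]=01110 (head:    ^)
Step 4: in state B at pos 0, read 1 -> (B,1)->write 1,move R,goto H. Now: state=H, head=1, tape[-3..2]=011100 (head:     ^)

Answer: 1110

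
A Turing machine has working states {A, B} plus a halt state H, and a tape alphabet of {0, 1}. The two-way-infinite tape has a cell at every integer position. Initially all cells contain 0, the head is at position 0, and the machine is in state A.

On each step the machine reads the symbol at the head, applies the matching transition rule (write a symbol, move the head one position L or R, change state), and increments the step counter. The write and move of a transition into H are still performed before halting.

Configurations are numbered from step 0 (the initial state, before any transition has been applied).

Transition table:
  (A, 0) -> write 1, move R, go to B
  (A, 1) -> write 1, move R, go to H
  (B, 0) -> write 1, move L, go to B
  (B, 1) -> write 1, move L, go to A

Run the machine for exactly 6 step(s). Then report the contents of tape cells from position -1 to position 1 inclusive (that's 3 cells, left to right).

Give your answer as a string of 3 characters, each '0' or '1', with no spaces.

Answer: 111

Derivation:
Step 1: in state A at pos 0, read 0 -> (A,0)->write 1,move R,goto B. Now: state=B, head=1, tape[-1..2]=0100 (head:   ^)
Step 2: in state B at pos 1, read 0 -> (B,0)->write 1,move L,goto B. Now: state=B, head=0, tape[-1..2]=0110 (head:  ^)
Step 3: in state B at pos 0, read 1 -> (B,1)->write 1,move L,goto A. Now: state=A, head=-1, tape[-2..2]=00110 (head:  ^)
Step 4: in state A at pos -1, read 0 -> (A,0)->write 1,move R,goto B. Now: state=B, head=0, tape[-2..2]=01110 (head:   ^)
Step 5: in state B at pos 0, read 1 -> (B,1)->write 1,move L,goto A. Now: state=A, head=-1, tape[-2..2]=01110 (head:  ^)
Step 6: in state A at pos -1, read 1 -> (A,1)->write 1,move R,goto H. Now: state=H, head=0, tape[-2..2]=01110 (head:   ^)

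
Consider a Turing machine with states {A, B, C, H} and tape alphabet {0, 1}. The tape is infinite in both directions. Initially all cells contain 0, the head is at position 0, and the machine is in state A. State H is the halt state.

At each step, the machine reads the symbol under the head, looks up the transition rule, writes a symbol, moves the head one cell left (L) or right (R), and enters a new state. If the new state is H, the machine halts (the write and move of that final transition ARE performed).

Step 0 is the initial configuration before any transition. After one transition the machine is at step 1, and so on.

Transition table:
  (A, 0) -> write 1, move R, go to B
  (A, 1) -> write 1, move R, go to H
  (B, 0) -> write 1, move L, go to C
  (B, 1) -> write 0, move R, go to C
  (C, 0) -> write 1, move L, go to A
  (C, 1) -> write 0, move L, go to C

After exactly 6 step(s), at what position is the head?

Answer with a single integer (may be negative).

Answer: 0

Derivation:
Step 1: in state A at pos 0, read 0 -> (A,0)->write 1,move R,goto B. Now: state=B, head=1, tape[-1..2]=0100 (head:   ^)
Step 2: in state B at pos 1, read 0 -> (B,0)->write 1,move L,goto C. Now: state=C, head=0, tape[-1..2]=0110 (head:  ^)
Step 3: in state C at pos 0, read 1 -> (C,1)->write 0,move L,goto C. Now: state=C, head=-1, tape[-2..2]=00010 (head:  ^)
Step 4: in state C at pos -1, read 0 -> (C,0)->write 1,move L,goto A. Now: state=A, head=-2, tape[-3..2]=001010 (head:  ^)
Step 5: in state A at pos -2, read 0 -> (A,0)->write 1,move R,goto B. Now: state=B, head=-1, tape[-3..2]=011010 (head:   ^)
Step 6: in state B at pos -1, read 1 -> (B,1)->write 0,move R,goto C. Now: state=C, head=0, tape[-3..2]=010010 (head:    ^)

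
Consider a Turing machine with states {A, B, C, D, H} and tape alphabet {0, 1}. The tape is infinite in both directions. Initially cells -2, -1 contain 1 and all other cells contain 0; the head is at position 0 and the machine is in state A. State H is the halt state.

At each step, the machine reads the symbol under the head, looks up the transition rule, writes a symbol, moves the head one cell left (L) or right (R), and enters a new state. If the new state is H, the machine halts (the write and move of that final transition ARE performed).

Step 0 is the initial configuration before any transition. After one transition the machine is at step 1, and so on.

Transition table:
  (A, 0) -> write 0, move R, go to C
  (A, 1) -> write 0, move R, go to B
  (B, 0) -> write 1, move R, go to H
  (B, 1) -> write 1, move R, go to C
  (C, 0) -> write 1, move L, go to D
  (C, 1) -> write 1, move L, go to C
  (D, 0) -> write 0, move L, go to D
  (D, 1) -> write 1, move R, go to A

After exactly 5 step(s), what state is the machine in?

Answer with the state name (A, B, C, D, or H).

Answer: C

Derivation:
Step 1: in state A at pos 0, read 0 -> (A,0)->write 0,move R,goto C. Now: state=C, head=1, tape[-3..2]=011000 (head:     ^)
Step 2: in state C at pos 1, read 0 -> (C,0)->write 1,move L,goto D. Now: state=D, head=0, tape[-3..2]=011010 (head:    ^)
Step 3: in state D at pos 0, read 0 -> (D,0)->write 0,move L,goto D. Now: state=D, head=-1, tape[-3..2]=011010 (head:   ^)
Step 4: in state D at pos -1, read 1 -> (D,1)->write 1,move R,goto A. Now: state=A, head=0, tape[-3..2]=011010 (head:    ^)
Step 5: in state A at pos 0, read 0 -> (A,0)->write 0,move R,goto C. Now: state=C, head=1, tape[-3..2]=011010 (head:     ^)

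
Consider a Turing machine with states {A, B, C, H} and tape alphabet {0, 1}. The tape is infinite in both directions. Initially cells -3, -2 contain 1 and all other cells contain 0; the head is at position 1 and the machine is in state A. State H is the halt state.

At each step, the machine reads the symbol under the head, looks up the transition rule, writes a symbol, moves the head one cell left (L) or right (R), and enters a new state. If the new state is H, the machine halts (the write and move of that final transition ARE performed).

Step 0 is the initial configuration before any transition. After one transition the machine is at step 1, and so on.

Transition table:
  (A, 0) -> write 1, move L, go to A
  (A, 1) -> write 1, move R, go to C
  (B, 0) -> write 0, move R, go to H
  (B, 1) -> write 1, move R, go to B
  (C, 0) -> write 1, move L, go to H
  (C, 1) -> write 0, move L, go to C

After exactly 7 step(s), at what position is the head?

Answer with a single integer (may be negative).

Answer: -4

Derivation:
Step 1: in state A at pos 1, read 0 -> (A,0)->write 1,move L,goto A. Now: state=A, head=0, tape[-4..2]=0110010 (head:     ^)
Step 2: in state A at pos 0, read 0 -> (A,0)->write 1,move L,goto A. Now: state=A, head=-1, tape[-4..2]=0110110 (head:    ^)
Step 3: in state A at pos -1, read 0 -> (A,0)->write 1,move L,goto A. Now: state=A, head=-2, tape[-4..2]=0111110 (head:   ^)
Step 4: in state A at pos -2, read 1 -> (A,1)->write 1,move R,goto C. Now: state=C, head=-1, tape[-4..2]=0111110 (head:    ^)
Step 5: in state C at pos -1, read 1 -> (C,1)->write 0,move L,goto C. Now: state=C, head=-2, tape[-4..2]=0110110 (head:   ^)
Step 6: in state C at pos -2, read 1 -> (C,1)->write 0,move L,goto C. Now: state=C, head=-3, tape[-4..2]=0100110 (head:  ^)
Step 7: in state C at pos -3, read 1 -> (C,1)->write 0,move L,goto C. Now: state=C, head=-4, tape[-5..2]=00000110 (head:  ^)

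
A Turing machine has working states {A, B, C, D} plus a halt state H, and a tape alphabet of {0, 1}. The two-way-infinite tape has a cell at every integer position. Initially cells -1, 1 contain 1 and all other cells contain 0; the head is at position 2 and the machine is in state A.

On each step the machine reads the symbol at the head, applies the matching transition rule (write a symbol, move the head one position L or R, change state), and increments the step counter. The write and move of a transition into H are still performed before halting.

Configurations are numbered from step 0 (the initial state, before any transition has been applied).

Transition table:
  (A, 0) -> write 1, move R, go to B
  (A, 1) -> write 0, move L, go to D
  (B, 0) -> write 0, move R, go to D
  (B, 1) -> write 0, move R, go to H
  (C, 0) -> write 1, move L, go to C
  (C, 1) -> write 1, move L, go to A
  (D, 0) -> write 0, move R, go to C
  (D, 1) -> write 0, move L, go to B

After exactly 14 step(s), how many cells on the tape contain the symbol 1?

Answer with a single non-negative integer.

Step 1: in state A at pos 2, read 0 -> (A,0)->write 1,move R,goto B. Now: state=B, head=3, tape[-2..4]=0101100 (head:      ^)
Step 2: in state B at pos 3, read 0 -> (B,0)->write 0,move R,goto D. Now: state=D, head=4, tape[-2..5]=01011000 (head:       ^)
Step 3: in state D at pos 4, read 0 -> (D,0)->write 0,move R,goto C. Now: state=C, head=5, tape[-2..6]=010110000 (head:        ^)
Step 4: in state C at pos 5, read 0 -> (C,0)->write 1,move L,goto C. Now: state=C, head=4, tape[-2..6]=010110010 (head:       ^)
Step 5: in state C at pos 4, read 0 -> (C,0)->write 1,move L,goto C. Now: state=C, head=3, tape[-2..6]=010110110 (head:      ^)
Step 6: in state C at pos 3, read 0 -> (C,0)->write 1,move L,goto C. Now: state=C, head=2, tape[-2..6]=010111110 (head:     ^)
Step 7: in state C at pos 2, read 1 -> (C,1)->write 1,move L,goto A. Now: state=A, head=1, tape[-2..6]=010111110 (head:    ^)
Step 8: in state A at pos 1, read 1 -> (A,1)->write 0,move L,goto D. Now: state=D, head=0, tape[-2..6]=010011110 (head:   ^)
Step 9: in state D at pos 0, read 0 -> (D,0)->write 0,move R,goto C. Now: state=C, head=1, tape[-2..6]=010011110 (head:    ^)
Step 10: in state C at pos 1, read 0 -> (C,0)->write 1,move L,goto C. Now: state=C, head=0, tape[-2..6]=010111110 (head:   ^)
Step 11: in state C at pos 0, read 0 -> (C,0)->write 1,move L,goto C. Now: state=C, head=-1, tape[-2..6]=011111110 (head:  ^)
Step 12: in state C at pos -1, read 1 -> (C,1)->write 1,move L,goto A. Now: state=A, head=-2, tape[-3..6]=0011111110 (head:  ^)
Step 13: in state A at pos -2, read 0 -> (A,0)->write 1,move R,goto B. Now: state=B, head=-1, tape[-3..6]=0111111110 (head:   ^)
Step 14: in state B at pos -1, read 1 -> (B,1)->write 0,move R,goto H. Now: state=H, head=0, tape[-3..6]=0101111110 (head:    ^)
Cells containing 1 after step 14: {-2, 0, 1, 2, 3, 4, 5} -> 7 cell(s)

Answer: 7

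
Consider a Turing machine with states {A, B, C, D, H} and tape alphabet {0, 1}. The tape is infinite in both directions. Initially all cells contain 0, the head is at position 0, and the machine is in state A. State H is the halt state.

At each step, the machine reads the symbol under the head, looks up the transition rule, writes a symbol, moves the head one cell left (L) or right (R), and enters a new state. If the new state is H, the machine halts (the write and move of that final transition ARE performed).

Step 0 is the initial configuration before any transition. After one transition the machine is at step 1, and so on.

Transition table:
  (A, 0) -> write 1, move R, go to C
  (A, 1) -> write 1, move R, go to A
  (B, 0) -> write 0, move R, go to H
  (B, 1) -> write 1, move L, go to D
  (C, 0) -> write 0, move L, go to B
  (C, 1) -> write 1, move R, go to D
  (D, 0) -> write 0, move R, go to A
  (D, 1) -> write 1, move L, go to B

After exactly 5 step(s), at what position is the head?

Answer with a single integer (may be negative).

Step 1: in state A at pos 0, read 0 -> (A,0)->write 1,move R,goto C. Now: state=C, head=1, tape[-1..2]=0100 (head:   ^)
Step 2: in state C at pos 1, read 0 -> (C,0)->write 0,move L,goto B. Now: state=B, head=0, tape[-1..2]=0100 (head:  ^)
Step 3: in state B at pos 0, read 1 -> (B,1)->write 1,move L,goto D. Now: state=D, head=-1, tape[-2..2]=00100 (head:  ^)
Step 4: in state D at pos -1, read 0 -> (D,0)->write 0,move R,goto A. Now: state=A, head=0, tape[-2..2]=00100 (head:   ^)
Step 5: in state A at pos 0, read 1 -> (A,1)->write 1,move R,goto A. Now: state=A, head=1, tape[-2..2]=00100 (head:    ^)

Answer: 1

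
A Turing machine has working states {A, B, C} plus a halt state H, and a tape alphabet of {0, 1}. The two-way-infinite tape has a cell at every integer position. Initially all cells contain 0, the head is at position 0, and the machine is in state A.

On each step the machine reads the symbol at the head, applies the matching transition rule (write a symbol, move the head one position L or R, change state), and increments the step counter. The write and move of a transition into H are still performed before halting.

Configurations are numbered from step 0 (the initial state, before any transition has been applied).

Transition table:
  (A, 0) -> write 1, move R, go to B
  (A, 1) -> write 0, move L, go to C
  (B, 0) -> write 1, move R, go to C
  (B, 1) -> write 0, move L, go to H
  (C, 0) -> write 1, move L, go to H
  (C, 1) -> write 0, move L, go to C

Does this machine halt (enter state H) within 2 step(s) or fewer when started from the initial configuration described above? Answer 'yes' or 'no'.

Step 1: in state A at pos 0, read 0 -> (A,0)->write 1,move R,goto B. Now: state=B, head=1, tape[-1..2]=0100 (head:   ^)
Step 2: in state B at pos 1, read 0 -> (B,0)->write 1,move R,goto C. Now: state=C, head=2, tape[-1..3]=01100 (head:    ^)
After 2 step(s): state = C (not H) -> not halted within 2 -> no

Answer: no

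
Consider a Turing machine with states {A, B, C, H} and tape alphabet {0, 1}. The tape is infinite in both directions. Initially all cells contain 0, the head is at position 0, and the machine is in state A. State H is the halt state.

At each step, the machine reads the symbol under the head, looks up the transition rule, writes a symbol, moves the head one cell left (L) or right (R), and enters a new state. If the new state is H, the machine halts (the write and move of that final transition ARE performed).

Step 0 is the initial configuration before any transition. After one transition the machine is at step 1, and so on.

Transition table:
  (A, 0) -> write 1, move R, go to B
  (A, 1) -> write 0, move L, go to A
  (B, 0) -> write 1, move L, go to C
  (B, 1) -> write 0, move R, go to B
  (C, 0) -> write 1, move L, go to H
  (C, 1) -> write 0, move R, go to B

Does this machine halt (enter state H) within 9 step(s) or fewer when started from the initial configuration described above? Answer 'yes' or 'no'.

Step 1: in state A at pos 0, read 0 -> (A,0)->write 1,move R,goto B. Now: state=B, head=1, tape[-1..2]=0100 (head:   ^)
Step 2: in state B at pos 1, read 0 -> (B,0)->write 1,move L,goto C. Now: state=C, head=0, tape[-1..2]=0110 (head:  ^)
Step 3: in state C at pos 0, read 1 -> (C,1)->write 0,move R,goto B. Now: state=B, head=1, tape[-1..2]=0010 (head:   ^)
Step 4: in state B at pos 1, read 1 -> (B,1)->write 0,move R,goto B. Now: state=B, head=2, tape[-1..3]=00000 (head:    ^)
Step 5: in state B at pos 2, read 0 -> (B,0)->write 1,move L,goto C. Now: state=C, head=1, tape[-1..3]=00010 (head:   ^)
Step 6: in state C at pos 1, read 0 -> (C,0)->write 1,move L,goto H. Now: state=H, head=0, tape[-1..3]=00110 (head:  ^)
State H reached at step 6; 6 <= 9 -> yes

Answer: yes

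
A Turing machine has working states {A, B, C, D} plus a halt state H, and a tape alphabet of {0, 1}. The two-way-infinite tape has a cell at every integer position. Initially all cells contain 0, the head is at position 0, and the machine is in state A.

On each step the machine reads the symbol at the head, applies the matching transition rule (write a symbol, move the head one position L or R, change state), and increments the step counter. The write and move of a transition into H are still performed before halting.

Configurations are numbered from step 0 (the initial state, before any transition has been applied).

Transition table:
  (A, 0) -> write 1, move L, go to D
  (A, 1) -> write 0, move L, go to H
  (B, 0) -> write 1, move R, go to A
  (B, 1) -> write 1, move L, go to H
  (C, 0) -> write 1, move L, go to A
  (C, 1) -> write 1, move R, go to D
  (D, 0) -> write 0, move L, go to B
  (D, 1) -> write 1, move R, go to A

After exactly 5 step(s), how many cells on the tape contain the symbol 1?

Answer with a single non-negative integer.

Step 1: in state A at pos 0, read 0 -> (A,0)->write 1,move L,goto D. Now: state=D, head=-1, tape[-2..1]=0010 (head:  ^)
Step 2: in state D at pos -1, read 0 -> (D,0)->write 0,move L,goto B. Now: state=B, head=-2, tape[-3..1]=00010 (head:  ^)
Step 3: in state B at pos -2, read 0 -> (B,0)->write 1,move R,goto A. Now: state=A, head=-1, tape[-3..1]=01010 (head:   ^)
Step 4: in state A at pos -1, read 0 -> (A,0)->write 1,move L,goto D. Now: state=D, head=-2, tape[-3..1]=01110 (head:  ^)
Step 5: in state D at pos -2, read 1 -> (D,1)->write 1,move R,goto A. Now: state=A, head=-1, tape[-3..1]=01110 (head:   ^)
Cells containing 1 after step 5: {-2, -1, 0} -> 3 cell(s)

Answer: 3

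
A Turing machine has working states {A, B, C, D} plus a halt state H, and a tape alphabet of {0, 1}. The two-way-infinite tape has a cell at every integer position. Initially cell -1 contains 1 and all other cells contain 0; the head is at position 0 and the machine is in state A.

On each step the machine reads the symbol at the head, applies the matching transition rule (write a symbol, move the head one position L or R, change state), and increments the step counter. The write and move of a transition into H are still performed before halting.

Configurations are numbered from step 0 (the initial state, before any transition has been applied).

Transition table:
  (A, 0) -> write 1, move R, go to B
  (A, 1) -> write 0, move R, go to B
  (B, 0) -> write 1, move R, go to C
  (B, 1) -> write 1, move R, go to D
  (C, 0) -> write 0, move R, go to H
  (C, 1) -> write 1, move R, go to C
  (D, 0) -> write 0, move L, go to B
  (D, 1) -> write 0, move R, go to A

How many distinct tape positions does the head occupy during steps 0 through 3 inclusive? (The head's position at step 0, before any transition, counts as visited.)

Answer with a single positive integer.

Step 1: in state A at pos 0, read 0 -> (A,0)->write 1,move R,goto B. Now: state=B, head=1, tape[-2..2]=01100 (head:    ^)
Step 2: in state B at pos 1, read 0 -> (B,0)->write 1,move R,goto C. Now: state=C, head=2, tape[-2..3]=011100 (head:     ^)
Step 3: in state C at pos 2, read 0 -> (C,0)->write 0,move R,goto H. Now: state=H, head=3, tape[-2..4]=0111000 (head:      ^)
Head positions at steps 0..3: starting at 0, distinct positions visited = {0, 1, 2, 3} -> 4 position(s)

Answer: 4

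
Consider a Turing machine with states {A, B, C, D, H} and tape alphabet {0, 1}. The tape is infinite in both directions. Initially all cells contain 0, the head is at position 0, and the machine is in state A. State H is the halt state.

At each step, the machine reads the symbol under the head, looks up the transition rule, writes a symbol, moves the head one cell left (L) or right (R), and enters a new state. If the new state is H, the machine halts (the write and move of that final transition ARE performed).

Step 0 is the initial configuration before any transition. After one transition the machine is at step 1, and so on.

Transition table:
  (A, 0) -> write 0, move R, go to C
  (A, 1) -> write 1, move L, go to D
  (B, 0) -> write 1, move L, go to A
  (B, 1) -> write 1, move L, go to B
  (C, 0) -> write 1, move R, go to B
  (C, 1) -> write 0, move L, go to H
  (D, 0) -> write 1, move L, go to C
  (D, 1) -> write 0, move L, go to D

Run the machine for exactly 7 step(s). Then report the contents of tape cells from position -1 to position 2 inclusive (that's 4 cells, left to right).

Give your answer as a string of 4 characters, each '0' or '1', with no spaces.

Answer: 1111

Derivation:
Step 1: in state A at pos 0, read 0 -> (A,0)->write 0,move R,goto C. Now: state=C, head=1, tape[-1..2]=0000 (head:   ^)
Step 2: in state C at pos 1, read 0 -> (C,0)->write 1,move R,goto B. Now: state=B, head=2, tape[-1..3]=00100 (head:    ^)
Step 3: in state B at pos 2, read 0 -> (B,0)->write 1,move L,goto A. Now: state=A, head=1, tape[-1..3]=00110 (head:   ^)
Step 4: in state A at pos 1, read 1 -> (A,1)->write 1,move L,goto D. Now: state=D, head=0, tape[-1..3]=00110 (head:  ^)
Step 5: in state D at pos 0, read 0 -> (D,0)->write 1,move L,goto C. Now: state=C, head=-1, tape[-2..3]=001110 (head:  ^)
Step 6: in state C at pos -1, read 0 -> (C,0)->write 1,move R,goto B. Now: state=B, head=0, tape[-2..3]=011110 (head:   ^)
Step 7: in state B at pos 0, read 1 -> (B,1)->write 1,move L,goto B. Now: state=B, head=-1, tape[-2..3]=011110 (head:  ^)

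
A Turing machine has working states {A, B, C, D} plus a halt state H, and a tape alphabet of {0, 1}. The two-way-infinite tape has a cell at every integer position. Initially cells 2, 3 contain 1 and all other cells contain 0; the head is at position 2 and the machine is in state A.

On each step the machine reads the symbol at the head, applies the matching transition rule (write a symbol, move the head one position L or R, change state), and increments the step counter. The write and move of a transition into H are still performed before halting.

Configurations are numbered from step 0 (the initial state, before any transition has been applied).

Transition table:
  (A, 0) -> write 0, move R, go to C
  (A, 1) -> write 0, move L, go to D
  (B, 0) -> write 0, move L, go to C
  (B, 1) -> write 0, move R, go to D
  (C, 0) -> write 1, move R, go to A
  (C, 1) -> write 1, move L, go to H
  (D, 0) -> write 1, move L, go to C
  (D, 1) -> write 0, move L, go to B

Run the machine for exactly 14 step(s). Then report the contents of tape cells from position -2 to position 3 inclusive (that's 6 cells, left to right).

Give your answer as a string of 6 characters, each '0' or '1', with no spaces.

Step 1: in state A at pos 2, read 1 -> (A,1)->write 0,move L,goto D. Now: state=D, head=1, tape[0..4]=00010 (head:  ^)
Step 2: in state D at pos 1, read 0 -> (D,0)->write 1,move L,goto C. Now: state=C, head=0, tape[-1..4]=001010 (head:  ^)
Step 3: in state C at pos 0, read 0 -> (C,0)->write 1,move R,goto A. Now: state=A, head=1, tape[-1..4]=011010 (head:   ^)
Step 4: in state A at pos 1, read 1 -> (A,1)->write 0,move L,goto D. Now: state=D, head=0, tape[-1..4]=010010 (head:  ^)
Step 5: in state D at pos 0, read 1 -> (D,1)->write 0,move L,goto B. Now: state=B, head=-1, tape[-2..4]=0000010 (head:  ^)
Step 6: in state B at pos -1, read 0 -> (B,0)->write 0,move L,goto C. Now: state=C, head=-2, tape[-3..4]=00000010 (head:  ^)
Step 7: in state C at pos -2, read 0 -> (C,0)->write 1,move R,goto A. Now: state=A, head=-1, tape[-3..4]=01000010 (head:   ^)
Step 8: in state A at pos -1, read 0 -> (A,0)->write 0,move R,goto C. Now: state=C, head=0, tape[-3..4]=01000010 (head:    ^)
Step 9: in state C at pos 0, read 0 -> (C,0)->write 1,move R,goto A. Now: state=A, head=1, tape[-3..4]=01010010 (head:     ^)
Step 10: in state A at pos 1, read 0 -> (A,0)->write 0,move R,goto C. Now: state=C, head=2, tape[-3..4]=01010010 (head:      ^)
Step 11: in state C at pos 2, read 0 -> (C,0)->write 1,move R,goto A. Now: state=A, head=3, tape[-3..4]=01010110 (head:       ^)
Step 12: in state A at pos 3, read 1 -> (A,1)->write 0,move L,goto D. Now: state=D, head=2, tape[-3..4]=01010100 (head:      ^)
Step 13: in state D at pos 2, read 1 -> (D,1)->write 0,move L,goto B. Now: state=B, head=1, tape[-3..4]=01010000 (head:     ^)
Step 14: in state B at pos 1, read 0 -> (B,0)->write 0,move L,goto C. Now: state=C, head=0, tape[-3..4]=01010000 (head:    ^)

Answer: 101000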